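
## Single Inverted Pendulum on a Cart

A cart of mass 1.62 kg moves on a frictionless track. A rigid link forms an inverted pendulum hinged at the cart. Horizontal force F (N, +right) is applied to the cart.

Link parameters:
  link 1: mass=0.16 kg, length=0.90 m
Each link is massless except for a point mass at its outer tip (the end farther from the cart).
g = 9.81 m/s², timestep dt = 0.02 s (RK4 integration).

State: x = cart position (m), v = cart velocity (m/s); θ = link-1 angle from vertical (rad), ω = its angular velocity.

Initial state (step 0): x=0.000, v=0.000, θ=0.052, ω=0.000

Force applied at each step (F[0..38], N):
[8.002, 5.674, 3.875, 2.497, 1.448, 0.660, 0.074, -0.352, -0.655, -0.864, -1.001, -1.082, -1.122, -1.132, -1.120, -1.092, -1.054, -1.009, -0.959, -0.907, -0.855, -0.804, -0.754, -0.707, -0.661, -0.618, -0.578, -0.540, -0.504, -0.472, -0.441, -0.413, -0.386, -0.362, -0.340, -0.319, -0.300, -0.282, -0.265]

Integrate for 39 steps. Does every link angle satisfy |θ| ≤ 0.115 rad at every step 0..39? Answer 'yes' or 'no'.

apply F[0]=+8.002 → step 1: x=0.001, v=0.098, θ=0.051, ω=-0.097
apply F[1]=+5.674 → step 2: x=0.004, v=0.167, θ=0.048, ω=-0.163
apply F[2]=+3.875 → step 3: x=0.007, v=0.214, θ=0.045, ω=-0.205
apply F[3]=+2.497 → step 4: x=0.012, v=0.244, θ=0.040, ω=-0.229
apply F[4]=+1.448 → step 5: x=0.017, v=0.261, θ=0.036, ω=-0.240
apply F[5]=+0.660 → step 6: x=0.022, v=0.268, θ=0.031, ω=-0.241
apply F[6]=+0.074 → step 7: x=0.028, v=0.269, θ=0.026, ω=-0.235
apply F[7]=-0.352 → step 8: x=0.033, v=0.264, θ=0.022, ω=-0.224
apply F[8]=-0.655 → step 9: x=0.038, v=0.256, θ=0.017, ω=-0.211
apply F[9]=-0.864 → step 10: x=0.043, v=0.245, θ=0.013, ω=-0.195
apply F[10]=-1.001 → step 11: x=0.048, v=0.232, θ=0.009, ω=-0.179
apply F[11]=-1.082 → step 12: x=0.053, v=0.218, θ=0.006, ω=-0.162
apply F[12]=-1.122 → step 13: x=0.057, v=0.205, θ=0.003, ω=-0.146
apply F[13]=-1.132 → step 14: x=0.061, v=0.191, θ=0.000, ω=-0.130
apply F[14]=-1.120 → step 15: x=0.064, v=0.177, θ=-0.002, ω=-0.115
apply F[15]=-1.092 → step 16: x=0.068, v=0.163, θ=-0.004, ω=-0.101
apply F[16]=-1.054 → step 17: x=0.071, v=0.150, θ=-0.006, ω=-0.087
apply F[17]=-1.009 → step 18: x=0.074, v=0.138, θ=-0.008, ω=-0.075
apply F[18]=-0.959 → step 19: x=0.076, v=0.126, θ=-0.009, ω=-0.064
apply F[19]=-0.907 → step 20: x=0.079, v=0.115, θ=-0.010, ω=-0.054
apply F[20]=-0.855 → step 21: x=0.081, v=0.105, θ=-0.011, ω=-0.045
apply F[21]=-0.804 → step 22: x=0.083, v=0.095, θ=-0.012, ω=-0.037
apply F[22]=-0.754 → step 23: x=0.085, v=0.086, θ=-0.013, ω=-0.029
apply F[23]=-0.707 → step 24: x=0.087, v=0.078, θ=-0.013, ω=-0.023
apply F[24]=-0.661 → step 25: x=0.088, v=0.070, θ=-0.014, ω=-0.017
apply F[25]=-0.618 → step 26: x=0.089, v=0.063, θ=-0.014, ω=-0.012
apply F[26]=-0.578 → step 27: x=0.090, v=0.056, θ=-0.014, ω=-0.008
apply F[27]=-0.540 → step 28: x=0.092, v=0.049, θ=-0.014, ω=-0.004
apply F[28]=-0.504 → step 29: x=0.092, v=0.043, θ=-0.015, ω=-0.000
apply F[29]=-0.472 → step 30: x=0.093, v=0.038, θ=-0.014, ω=0.003
apply F[30]=-0.441 → step 31: x=0.094, v=0.033, θ=-0.014, ω=0.005
apply F[31]=-0.413 → step 32: x=0.095, v=0.028, θ=-0.014, ω=0.008
apply F[32]=-0.386 → step 33: x=0.095, v=0.023, θ=-0.014, ω=0.010
apply F[33]=-0.362 → step 34: x=0.096, v=0.019, θ=-0.014, ω=0.011
apply F[34]=-0.340 → step 35: x=0.096, v=0.015, θ=-0.014, ω=0.013
apply F[35]=-0.319 → step 36: x=0.096, v=0.012, θ=-0.013, ω=0.014
apply F[36]=-0.300 → step 37: x=0.096, v=0.008, θ=-0.013, ω=0.015
apply F[37]=-0.282 → step 38: x=0.096, v=0.005, θ=-0.013, ω=0.015
apply F[38]=-0.265 → step 39: x=0.097, v=0.002, θ=-0.012, ω=0.016
Max |angle| over trajectory = 0.052 rad; bound = 0.115 → within bound.

Answer: yes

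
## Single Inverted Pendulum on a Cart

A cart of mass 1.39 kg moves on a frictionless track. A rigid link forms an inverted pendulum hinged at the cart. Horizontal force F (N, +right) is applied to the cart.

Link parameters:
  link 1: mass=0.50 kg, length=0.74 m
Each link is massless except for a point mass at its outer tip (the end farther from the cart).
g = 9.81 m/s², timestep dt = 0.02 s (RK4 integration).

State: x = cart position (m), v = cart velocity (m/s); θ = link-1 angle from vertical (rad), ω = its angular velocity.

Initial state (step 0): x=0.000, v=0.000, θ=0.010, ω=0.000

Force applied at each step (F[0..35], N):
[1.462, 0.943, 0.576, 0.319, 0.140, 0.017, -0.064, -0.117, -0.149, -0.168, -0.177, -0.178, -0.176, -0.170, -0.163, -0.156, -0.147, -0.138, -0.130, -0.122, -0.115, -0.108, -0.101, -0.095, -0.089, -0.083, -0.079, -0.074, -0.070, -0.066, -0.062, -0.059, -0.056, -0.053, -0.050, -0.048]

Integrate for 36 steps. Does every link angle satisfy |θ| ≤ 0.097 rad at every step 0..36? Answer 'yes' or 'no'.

apply F[0]=+1.462 → step 1: x=0.000, v=0.020, θ=0.010, ω=-0.025
apply F[1]=+0.943 → step 2: x=0.001, v=0.033, θ=0.009, ω=-0.040
apply F[2]=+0.576 → step 3: x=0.001, v=0.041, θ=0.008, ω=-0.048
apply F[3]=+0.319 → step 4: x=0.002, v=0.045, θ=0.007, ω=-0.051
apply F[4]=+0.140 → step 5: x=0.003, v=0.046, θ=0.006, ω=-0.052
apply F[5]=+0.017 → step 6: x=0.004, v=0.046, θ=0.005, ω=-0.050
apply F[6]=-0.064 → step 7: x=0.005, v=0.045, θ=0.004, ω=-0.047
apply F[7]=-0.117 → step 8: x=0.006, v=0.043, θ=0.003, ω=-0.043
apply F[8]=-0.149 → step 9: x=0.007, v=0.041, θ=0.003, ω=-0.039
apply F[9]=-0.168 → step 10: x=0.008, v=0.038, θ=0.002, ω=-0.035
apply F[10]=-0.177 → step 11: x=0.008, v=0.036, θ=0.001, ω=-0.031
apply F[11]=-0.178 → step 12: x=0.009, v=0.033, θ=0.001, ω=-0.028
apply F[12]=-0.176 → step 13: x=0.010, v=0.030, θ=-0.000, ω=-0.024
apply F[13]=-0.170 → step 14: x=0.010, v=0.028, θ=-0.000, ω=-0.021
apply F[14]=-0.163 → step 15: x=0.011, v=0.026, θ=-0.001, ω=-0.018
apply F[15]=-0.156 → step 16: x=0.011, v=0.024, θ=-0.001, ω=-0.015
apply F[16]=-0.147 → step 17: x=0.012, v=0.021, θ=-0.001, ω=-0.013
apply F[17]=-0.138 → step 18: x=0.012, v=0.020, θ=-0.002, ω=-0.011
apply F[18]=-0.130 → step 19: x=0.013, v=0.018, θ=-0.002, ω=-0.009
apply F[19]=-0.122 → step 20: x=0.013, v=0.016, θ=-0.002, ω=-0.007
apply F[20]=-0.115 → step 21: x=0.013, v=0.015, θ=-0.002, ω=-0.006
apply F[21]=-0.108 → step 22: x=0.013, v=0.013, θ=-0.002, ω=-0.004
apply F[22]=-0.101 → step 23: x=0.014, v=0.012, θ=-0.002, ω=-0.003
apply F[23]=-0.095 → step 24: x=0.014, v=0.011, θ=-0.002, ω=-0.002
apply F[24]=-0.089 → step 25: x=0.014, v=0.010, θ=-0.002, ω=-0.001
apply F[25]=-0.083 → step 26: x=0.014, v=0.009, θ=-0.002, ω=-0.001
apply F[26]=-0.079 → step 27: x=0.014, v=0.008, θ=-0.002, ω=-0.000
apply F[27]=-0.074 → step 28: x=0.015, v=0.007, θ=-0.002, ω=0.000
apply F[28]=-0.070 → step 29: x=0.015, v=0.006, θ=-0.002, ω=0.001
apply F[29]=-0.066 → step 30: x=0.015, v=0.005, θ=-0.002, ω=0.001
apply F[30]=-0.062 → step 31: x=0.015, v=0.005, θ=-0.002, ω=0.002
apply F[31]=-0.059 → step 32: x=0.015, v=0.004, θ=-0.002, ω=0.002
apply F[32]=-0.056 → step 33: x=0.015, v=0.003, θ=-0.002, ω=0.002
apply F[33]=-0.053 → step 34: x=0.015, v=0.003, θ=-0.002, ω=0.002
apply F[34]=-0.050 → step 35: x=0.015, v=0.002, θ=-0.002, ω=0.003
apply F[35]=-0.048 → step 36: x=0.015, v=0.002, θ=-0.002, ω=0.003
Max |angle| over trajectory = 0.010 rad; bound = 0.097 → within bound.

Answer: yes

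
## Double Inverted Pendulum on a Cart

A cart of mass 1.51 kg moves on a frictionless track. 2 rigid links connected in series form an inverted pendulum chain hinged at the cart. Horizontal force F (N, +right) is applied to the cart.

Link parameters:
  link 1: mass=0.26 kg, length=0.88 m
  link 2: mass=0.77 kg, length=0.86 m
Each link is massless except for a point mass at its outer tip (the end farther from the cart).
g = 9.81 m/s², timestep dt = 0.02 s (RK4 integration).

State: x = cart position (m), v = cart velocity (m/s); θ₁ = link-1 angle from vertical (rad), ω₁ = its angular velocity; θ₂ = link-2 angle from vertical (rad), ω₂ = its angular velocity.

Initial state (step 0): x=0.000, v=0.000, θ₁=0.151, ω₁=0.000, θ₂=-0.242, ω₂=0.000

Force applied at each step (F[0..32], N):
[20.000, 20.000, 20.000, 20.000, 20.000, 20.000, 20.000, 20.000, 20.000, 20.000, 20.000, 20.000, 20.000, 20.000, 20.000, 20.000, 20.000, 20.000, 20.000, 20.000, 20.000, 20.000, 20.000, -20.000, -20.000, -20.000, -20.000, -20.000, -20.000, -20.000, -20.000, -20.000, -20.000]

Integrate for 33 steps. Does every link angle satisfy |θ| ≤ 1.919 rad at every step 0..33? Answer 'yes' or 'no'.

Answer: no

Derivation:
apply F[0]=+20.000 → step 1: x=0.002, v=0.248, θ₁=0.150, ω₁=-0.054, θ₂=-0.245, ω₂=-0.284
apply F[1]=+20.000 → step 2: x=0.010, v=0.497, θ₁=0.149, ω₁=-0.111, θ₂=-0.253, ω₂=-0.567
apply F[2]=+20.000 → step 3: x=0.022, v=0.747, θ₁=0.146, ω₁=-0.174, θ₂=-0.268, ω₂=-0.847
apply F[3]=+20.000 → step 4: x=0.040, v=0.997, θ₁=0.142, ω₁=-0.247, θ₂=-0.287, ω₂=-1.121
apply F[4]=+20.000 → step 5: x=0.062, v=1.249, θ₁=0.136, ω₁=-0.333, θ₂=-0.312, ω₂=-1.388
apply F[5]=+20.000 → step 6: x=0.090, v=1.503, θ₁=0.128, ω₁=-0.436, θ₂=-0.343, ω₂=-1.644
apply F[6]=+20.000 → step 7: x=0.122, v=1.758, θ₁=0.118, ω₁=-0.560, θ₂=-0.378, ω₂=-1.888
apply F[7]=+20.000 → step 8: x=0.160, v=2.015, θ₁=0.106, ω₁=-0.710, θ₂=-0.418, ω₂=-2.114
apply F[8]=+20.000 → step 9: x=0.203, v=2.275, θ₁=0.090, ω₁=-0.889, θ₂=-0.462, ω₂=-2.320
apply F[9]=+20.000 → step 10: x=0.251, v=2.535, θ₁=0.070, ω₁=-1.100, θ₂=-0.511, ω₂=-2.501
apply F[10]=+20.000 → step 11: x=0.304, v=2.798, θ₁=0.046, ω₁=-1.348, θ₂=-0.562, ω₂=-2.653
apply F[11]=+20.000 → step 12: x=0.363, v=3.062, θ₁=0.016, ω₁=-1.633, θ₂=-0.617, ω₂=-2.771
apply F[12]=+20.000 → step 13: x=0.427, v=3.327, θ₁=-0.020, ω₁=-1.959, θ₂=-0.673, ω₂=-2.848
apply F[13]=+20.000 → step 14: x=0.496, v=3.592, θ₁=-0.063, ω₁=-2.326, θ₂=-0.730, ω₂=-2.877
apply F[14]=+20.000 → step 15: x=0.571, v=3.856, θ₁=-0.113, ω₁=-2.737, θ₂=-0.788, ω₂=-2.846
apply F[15]=+20.000 → step 16: x=0.650, v=4.117, θ₁=-0.173, ω₁=-3.192, θ₂=-0.844, ω₂=-2.744
apply F[16]=+20.000 → step 17: x=0.735, v=4.373, θ₁=-0.241, ω₁=-3.694, θ₂=-0.897, ω₂=-2.557
apply F[17]=+20.000 → step 18: x=0.825, v=4.618, θ₁=-0.321, ω₁=-4.244, θ₂=-0.945, ω₂=-2.267
apply F[18]=+20.000 → step 19: x=0.920, v=4.844, θ₁=-0.411, ω₁=-4.846, θ₂=-0.987, ω₂=-1.857
apply F[19]=+20.000 → step 20: x=1.019, v=5.039, θ₁=-0.515, ω₁=-5.504, θ₂=-1.019, ω₂=-1.313
apply F[20]=+20.000 → step 21: x=1.121, v=5.179, θ₁=-0.632, ω₁=-6.209, θ₂=-1.038, ω₂=-0.636
apply F[21]=+20.000 → step 22: x=1.225, v=5.233, θ₁=-0.763, ω₁=-6.911, θ₂=-1.043, ω₂=0.107
apply F[22]=+20.000 → step 23: x=1.330, v=5.167, θ₁=-0.907, ω₁=-7.460, θ₂=-1.035, ω₂=0.713
apply F[23]=-20.000 → step 24: x=1.428, v=4.652, θ₁=-1.056, ω₁=-7.389, θ₂=-1.019, ω₂=0.806
apply F[24]=-20.000 → step 25: x=1.516, v=4.149, θ₁=-1.202, ω₁=-7.196, θ₂=-1.005, ω₂=0.600
apply F[25]=-20.000 → step 26: x=1.594, v=3.680, θ₁=-1.344, ω₁=-6.981, θ₂=-0.996, ω₂=0.215
apply F[26]=-20.000 → step 27: x=1.663, v=3.245, θ₁=-1.482, ω₁=-6.810, θ₂=-0.997, ω₂=-0.255
apply F[27]=-20.000 → step 28: x=1.724, v=2.833, θ₁=-1.617, ω₁=-6.698, θ₂=-1.007, ω₂=-0.772
apply F[28]=-20.000 → step 29: x=1.777, v=2.435, θ₁=-1.750, ω₁=-6.639, θ₂=-1.028, ω₂=-1.332
apply F[29]=-20.000 → step 30: x=1.821, v=2.044, θ₁=-1.882, ω₁=-6.615, θ₂=-1.060, ω₂=-1.944
apply F[30]=-20.000 → step 31: x=1.858, v=1.657, θ₁=-2.015, ω₁=-6.606, θ₂=-1.106, ω₂=-2.622
apply F[31]=-20.000 → step 32: x=1.888, v=1.272, θ₁=-2.146, ω₁=-6.585, θ₂=-1.166, ω₂=-3.374
apply F[32]=-20.000 → step 33: x=1.909, v=0.891, θ₁=-2.278, ω₁=-6.522, θ₂=-1.241, ω₂=-4.207
Max |angle| over trajectory = 2.278 rad; bound = 1.919 → exceeded.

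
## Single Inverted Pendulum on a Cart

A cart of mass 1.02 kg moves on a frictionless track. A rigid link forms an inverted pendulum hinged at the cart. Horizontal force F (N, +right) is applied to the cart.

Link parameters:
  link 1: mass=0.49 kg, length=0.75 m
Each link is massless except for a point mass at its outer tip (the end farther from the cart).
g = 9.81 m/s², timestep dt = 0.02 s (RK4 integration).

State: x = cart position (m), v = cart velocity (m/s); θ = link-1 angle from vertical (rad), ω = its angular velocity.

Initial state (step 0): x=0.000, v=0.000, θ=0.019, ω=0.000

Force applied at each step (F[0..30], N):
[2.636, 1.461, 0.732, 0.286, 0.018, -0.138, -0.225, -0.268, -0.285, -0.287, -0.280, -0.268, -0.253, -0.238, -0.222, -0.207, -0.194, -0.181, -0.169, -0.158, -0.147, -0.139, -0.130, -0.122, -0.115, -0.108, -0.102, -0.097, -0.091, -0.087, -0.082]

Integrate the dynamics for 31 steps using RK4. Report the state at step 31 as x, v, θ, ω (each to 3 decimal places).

apply F[0]=+2.636 → step 1: x=0.000, v=0.050, θ=0.018, ω=-0.062
apply F[1]=+1.461 → step 2: x=0.002, v=0.077, θ=0.017, ω=-0.093
apply F[2]=+0.732 → step 3: x=0.003, v=0.090, θ=0.015, ω=-0.106
apply F[3]=+0.286 → step 4: x=0.005, v=0.094, θ=0.013, ω=-0.108
apply F[4]=+0.018 → step 5: x=0.007, v=0.093, θ=0.011, ω=-0.104
apply F[5]=-0.138 → step 6: x=0.009, v=0.090, θ=0.009, ω=-0.097
apply F[6]=-0.225 → step 7: x=0.011, v=0.085, θ=0.007, ω=-0.088
apply F[7]=-0.268 → step 8: x=0.012, v=0.079, θ=0.005, ω=-0.079
apply F[8]=-0.285 → step 9: x=0.014, v=0.073, θ=0.004, ω=-0.069
apply F[9]=-0.287 → step 10: x=0.015, v=0.067, θ=0.002, ω=-0.061
apply F[10]=-0.280 → step 11: x=0.017, v=0.061, θ=0.001, ω=-0.053
apply F[11]=-0.268 → step 12: x=0.018, v=0.056, θ=0.000, ω=-0.046
apply F[12]=-0.253 → step 13: x=0.019, v=0.051, θ=-0.001, ω=-0.039
apply F[13]=-0.238 → step 14: x=0.020, v=0.046, θ=-0.001, ω=-0.033
apply F[14]=-0.222 → step 15: x=0.021, v=0.042, θ=-0.002, ω=-0.028
apply F[15]=-0.207 → step 16: x=0.021, v=0.038, θ=-0.003, ω=-0.024
apply F[16]=-0.194 → step 17: x=0.022, v=0.035, θ=-0.003, ω=-0.020
apply F[17]=-0.181 → step 18: x=0.023, v=0.032, θ=-0.003, ω=-0.016
apply F[18]=-0.169 → step 19: x=0.023, v=0.029, θ=-0.004, ω=-0.013
apply F[19]=-0.158 → step 20: x=0.024, v=0.026, θ=-0.004, ω=-0.010
apply F[20]=-0.147 → step 21: x=0.024, v=0.023, θ=-0.004, ω=-0.008
apply F[21]=-0.139 → step 22: x=0.025, v=0.021, θ=-0.004, ω=-0.006
apply F[22]=-0.130 → step 23: x=0.025, v=0.019, θ=-0.004, ω=-0.004
apply F[23]=-0.122 → step 24: x=0.026, v=0.017, θ=-0.004, ω=-0.003
apply F[24]=-0.115 → step 25: x=0.026, v=0.015, θ=-0.004, ω=-0.001
apply F[25]=-0.108 → step 26: x=0.026, v=0.013, θ=-0.004, ω=-0.000
apply F[26]=-0.102 → step 27: x=0.027, v=0.012, θ=-0.004, ω=0.001
apply F[27]=-0.097 → step 28: x=0.027, v=0.010, θ=-0.004, ω=0.002
apply F[28]=-0.091 → step 29: x=0.027, v=0.009, θ=-0.004, ω=0.002
apply F[29]=-0.087 → step 30: x=0.027, v=0.008, θ=-0.004, ω=0.003
apply F[30]=-0.082 → step 31: x=0.027, v=0.006, θ=-0.004, ω=0.003

Answer: x=0.027, v=0.006, θ=-0.004, ω=0.003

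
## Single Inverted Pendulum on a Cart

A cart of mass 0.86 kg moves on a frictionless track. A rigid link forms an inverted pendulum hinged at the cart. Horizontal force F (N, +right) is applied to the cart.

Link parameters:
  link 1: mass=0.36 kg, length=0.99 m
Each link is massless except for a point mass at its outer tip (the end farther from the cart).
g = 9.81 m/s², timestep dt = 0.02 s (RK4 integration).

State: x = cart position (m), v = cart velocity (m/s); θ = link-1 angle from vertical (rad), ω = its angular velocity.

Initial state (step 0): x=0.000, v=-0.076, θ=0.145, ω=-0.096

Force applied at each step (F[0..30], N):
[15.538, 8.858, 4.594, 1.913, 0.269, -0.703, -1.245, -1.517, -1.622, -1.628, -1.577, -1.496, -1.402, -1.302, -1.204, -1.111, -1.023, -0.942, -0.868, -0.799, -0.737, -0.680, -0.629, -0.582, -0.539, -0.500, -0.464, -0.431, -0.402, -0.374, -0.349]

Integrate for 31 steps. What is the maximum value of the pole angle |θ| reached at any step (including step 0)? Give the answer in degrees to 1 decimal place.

apply F[0]=+15.538 → step 1: x=0.002, v=0.271, θ=0.140, ω=-0.415
apply F[1]=+8.858 → step 2: x=0.009, v=0.465, θ=0.130, ω=-0.582
apply F[2]=+4.594 → step 3: x=0.020, v=0.561, θ=0.118, ω=-0.654
apply F[3]=+1.913 → step 4: x=0.031, v=0.597, θ=0.104, ω=-0.668
apply F[4]=+0.269 → step 5: x=0.043, v=0.596, θ=0.091, ω=-0.647
apply F[5]=-0.703 → step 6: x=0.055, v=0.573, θ=0.079, ω=-0.607
apply F[6]=-1.245 → step 7: x=0.066, v=0.538, θ=0.067, ω=-0.558
apply F[7]=-1.517 → step 8: x=0.076, v=0.498, θ=0.056, ω=-0.505
apply F[8]=-1.622 → step 9: x=0.086, v=0.456, θ=0.047, ω=-0.453
apply F[9]=-1.628 → step 10: x=0.094, v=0.415, θ=0.038, ω=-0.403
apply F[10]=-1.577 → step 11: x=0.102, v=0.375, θ=0.031, ω=-0.356
apply F[11]=-1.496 → step 12: x=0.109, v=0.338, θ=0.024, ω=-0.314
apply F[12]=-1.402 → step 13: x=0.116, v=0.304, θ=0.018, ω=-0.275
apply F[13]=-1.302 → step 14: x=0.122, v=0.273, θ=0.013, ω=-0.240
apply F[14]=-1.204 → step 15: x=0.127, v=0.244, θ=0.008, ω=-0.209
apply F[15]=-1.111 → step 16: x=0.131, v=0.217, θ=0.005, ω=-0.181
apply F[16]=-1.023 → step 17: x=0.136, v=0.193, θ=0.001, ω=-0.156
apply F[17]=-0.942 → step 18: x=0.139, v=0.171, θ=-0.002, ω=-0.134
apply F[18]=-0.868 → step 19: x=0.142, v=0.151, θ=-0.004, ω=-0.114
apply F[19]=-0.799 → step 20: x=0.145, v=0.133, θ=-0.006, ω=-0.097
apply F[20]=-0.737 → step 21: x=0.148, v=0.117, θ=-0.008, ω=-0.082
apply F[21]=-0.680 → step 22: x=0.150, v=0.102, θ=-0.010, ω=-0.068
apply F[22]=-0.629 → step 23: x=0.152, v=0.088, θ=-0.011, ω=-0.056
apply F[23]=-0.582 → step 24: x=0.154, v=0.075, θ=-0.012, ω=-0.046
apply F[24]=-0.539 → step 25: x=0.155, v=0.064, θ=-0.013, ω=-0.037
apply F[25]=-0.500 → step 26: x=0.156, v=0.053, θ=-0.013, ω=-0.029
apply F[26]=-0.464 → step 27: x=0.157, v=0.044, θ=-0.014, ω=-0.022
apply F[27]=-0.431 → step 28: x=0.158, v=0.035, θ=-0.014, ω=-0.015
apply F[28]=-0.402 → step 29: x=0.158, v=0.027, θ=-0.014, ω=-0.010
apply F[29]=-0.374 → step 30: x=0.159, v=0.019, θ=-0.015, ω=-0.005
apply F[30]=-0.349 → step 31: x=0.159, v=0.012, θ=-0.015, ω=-0.001
Max |angle| over trajectory = 0.145 rad = 8.3°.

Answer: 8.3°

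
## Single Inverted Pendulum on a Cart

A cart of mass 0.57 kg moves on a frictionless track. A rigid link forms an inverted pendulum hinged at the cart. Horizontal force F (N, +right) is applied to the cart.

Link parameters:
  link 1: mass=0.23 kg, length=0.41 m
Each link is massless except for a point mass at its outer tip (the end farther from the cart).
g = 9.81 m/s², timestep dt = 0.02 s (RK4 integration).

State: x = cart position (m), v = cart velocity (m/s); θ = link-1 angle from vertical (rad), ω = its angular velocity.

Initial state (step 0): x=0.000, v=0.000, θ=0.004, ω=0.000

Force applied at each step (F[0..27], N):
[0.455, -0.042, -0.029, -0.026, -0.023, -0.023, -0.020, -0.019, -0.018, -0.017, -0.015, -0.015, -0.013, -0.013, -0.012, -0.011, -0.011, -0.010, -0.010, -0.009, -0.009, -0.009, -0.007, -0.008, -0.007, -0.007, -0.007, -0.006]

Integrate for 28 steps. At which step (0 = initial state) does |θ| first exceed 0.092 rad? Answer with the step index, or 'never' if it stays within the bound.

apply F[0]=+0.455 → step 1: x=0.000, v=0.016, θ=0.004, ω=-0.036
apply F[1]=-0.042 → step 2: x=0.000, v=0.014, θ=0.003, ω=-0.031
apply F[2]=-0.029 → step 3: x=0.001, v=0.013, θ=0.002, ω=-0.026
apply F[3]=-0.026 → step 4: x=0.001, v=0.012, θ=0.002, ω=-0.023
apply F[4]=-0.023 → step 5: x=0.001, v=0.011, θ=0.001, ω=-0.019
apply F[5]=-0.023 → step 6: x=0.001, v=0.010, θ=0.001, ω=-0.017
apply F[6]=-0.020 → step 7: x=0.002, v=0.009, θ=0.001, ω=-0.014
apply F[7]=-0.019 → step 8: x=0.002, v=0.008, θ=0.001, ω=-0.012
apply F[8]=-0.018 → step 9: x=0.002, v=0.008, θ=0.000, ω=-0.010
apply F[9]=-0.017 → step 10: x=0.002, v=0.007, θ=0.000, ω=-0.009
apply F[10]=-0.015 → step 11: x=0.002, v=0.006, θ=-0.000, ω=-0.007
apply F[11]=-0.015 → step 12: x=0.002, v=0.006, θ=-0.000, ω=-0.006
apply F[12]=-0.013 → step 13: x=0.002, v=0.005, θ=-0.000, ω=-0.005
apply F[13]=-0.013 → step 14: x=0.003, v=0.005, θ=-0.000, ω=-0.004
apply F[14]=-0.012 → step 15: x=0.003, v=0.005, θ=-0.000, ω=-0.004
apply F[15]=-0.011 → step 16: x=0.003, v=0.004, θ=-0.000, ω=-0.003
apply F[16]=-0.011 → step 17: x=0.003, v=0.004, θ=-0.001, ω=-0.002
apply F[17]=-0.010 → step 18: x=0.003, v=0.004, θ=-0.001, ω=-0.002
apply F[18]=-0.010 → step 19: x=0.003, v=0.003, θ=-0.001, ω=-0.001
apply F[19]=-0.009 → step 20: x=0.003, v=0.003, θ=-0.001, ω=-0.001
apply F[20]=-0.009 → step 21: x=0.003, v=0.003, θ=-0.001, ω=-0.001
apply F[21]=-0.009 → step 22: x=0.003, v=0.003, θ=-0.001, ω=-0.000
apply F[22]=-0.007 → step 23: x=0.003, v=0.002, θ=-0.001, ω=-0.000
apply F[23]=-0.008 → step 24: x=0.003, v=0.002, θ=-0.001, ω=-0.000
apply F[24]=-0.007 → step 25: x=0.003, v=0.002, θ=-0.001, ω=0.000
apply F[25]=-0.007 → step 26: x=0.003, v=0.002, θ=-0.001, ω=0.000
apply F[26]=-0.007 → step 27: x=0.003, v=0.002, θ=-0.001, ω=0.000
apply F[27]=-0.006 → step 28: x=0.003, v=0.001, θ=-0.001, ω=0.000
max |θ| = 0.004 ≤ 0.092 over all 29 states.

Answer: never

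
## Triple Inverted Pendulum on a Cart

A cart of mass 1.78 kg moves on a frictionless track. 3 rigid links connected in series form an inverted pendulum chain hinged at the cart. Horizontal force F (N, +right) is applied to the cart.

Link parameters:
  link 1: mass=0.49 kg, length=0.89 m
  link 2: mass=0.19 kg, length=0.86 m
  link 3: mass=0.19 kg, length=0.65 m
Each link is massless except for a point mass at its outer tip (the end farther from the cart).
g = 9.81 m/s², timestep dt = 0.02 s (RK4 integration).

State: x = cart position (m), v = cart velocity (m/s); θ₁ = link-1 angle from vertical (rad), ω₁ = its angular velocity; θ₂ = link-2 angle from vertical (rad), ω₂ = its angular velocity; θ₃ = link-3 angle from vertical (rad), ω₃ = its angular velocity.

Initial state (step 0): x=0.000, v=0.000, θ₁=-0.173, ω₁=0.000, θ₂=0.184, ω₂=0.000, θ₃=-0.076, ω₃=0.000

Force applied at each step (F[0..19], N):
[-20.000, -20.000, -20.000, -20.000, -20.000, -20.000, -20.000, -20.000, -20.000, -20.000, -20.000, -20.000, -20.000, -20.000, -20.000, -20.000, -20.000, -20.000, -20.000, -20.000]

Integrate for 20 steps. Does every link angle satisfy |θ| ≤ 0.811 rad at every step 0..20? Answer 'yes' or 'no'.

Answer: yes

Derivation:
apply F[0]=-20.000 → step 1: x=-0.002, v=-0.208, θ₁=-0.172, ω₁=0.136, θ₂=0.186, ω₂=0.201, θ₃=-0.077, ω₃=-0.146
apply F[1]=-20.000 → step 2: x=-0.008, v=-0.416, θ₁=-0.168, ω₁=0.273, θ₂=0.192, ω₂=0.401, θ₃=-0.082, ω₃=-0.294
apply F[2]=-20.000 → step 3: x=-0.019, v=-0.624, θ₁=-0.161, ω₁=0.415, θ₂=0.202, ω₂=0.600, θ₃=-0.089, ω₃=-0.444
apply F[3]=-20.000 → step 4: x=-0.033, v=-0.834, θ₁=-0.151, ω₁=0.562, θ₂=0.216, ω₂=0.797, θ₃=-0.100, ω₃=-0.597
apply F[4]=-20.000 → step 5: x=-0.052, v=-1.046, θ₁=-0.138, ω₁=0.717, θ₂=0.234, ω₂=0.989, θ₃=-0.113, ω₃=-0.751
apply F[5]=-20.000 → step 6: x=-0.075, v=-1.260, θ₁=-0.122, ω₁=0.882, θ₂=0.256, ω₂=1.174, θ₃=-0.130, ω₃=-0.904
apply F[6]=-20.000 → step 7: x=-0.102, v=-1.475, θ₁=-0.103, ω₁=1.058, θ₂=0.281, ω₂=1.348, θ₃=-0.149, ω₃=-1.053
apply F[7]=-20.000 → step 8: x=-0.134, v=-1.693, θ₁=-0.080, ω₁=1.248, θ₂=0.309, ω₂=1.508, θ₃=-0.172, ω₃=-1.193
apply F[8]=-20.000 → step 9: x=-0.170, v=-1.914, θ₁=-0.053, ω₁=1.452, θ₂=0.341, ω₂=1.649, θ₃=-0.197, ω₃=-1.318
apply F[9]=-20.000 → step 10: x=-0.211, v=-2.136, θ₁=-0.022, ω₁=1.673, θ₂=0.375, ω₂=1.766, θ₃=-0.224, ω₃=-1.421
apply F[10]=-20.000 → step 11: x=-0.256, v=-2.361, θ₁=0.014, ω₁=1.910, θ₂=0.411, ω₂=1.856, θ₃=-0.254, ω₃=-1.497
apply F[11]=-20.000 → step 12: x=-0.305, v=-2.587, θ₁=0.055, ω₁=2.164, θ₂=0.449, ω₂=1.916, θ₃=-0.284, ω₃=-1.539
apply F[12]=-20.000 → step 13: x=-0.359, v=-2.813, θ₁=0.101, ω₁=2.435, θ₂=0.488, ω₂=1.942, θ₃=-0.315, ω₃=-1.542
apply F[13]=-20.000 → step 14: x=-0.418, v=-3.039, θ₁=0.152, ω₁=2.720, θ₂=0.527, ω₂=1.933, θ₃=-0.345, ω₃=-1.500
apply F[14]=-20.000 → step 15: x=-0.481, v=-3.263, θ₁=0.210, ω₁=3.018, θ₂=0.565, ω₂=1.890, θ₃=-0.375, ω₃=-1.408
apply F[15]=-20.000 → step 16: x=-0.548, v=-3.482, θ₁=0.273, ω₁=3.327, θ₂=0.602, ω₂=1.815, θ₃=-0.401, ω₃=-1.258
apply F[16]=-20.000 → step 17: x=-0.620, v=-3.694, θ₁=0.343, ω₁=3.643, θ₂=0.637, ω₂=1.710, θ₃=-0.424, ω₃=-1.043
apply F[17]=-20.000 → step 18: x=-0.696, v=-3.895, θ₁=0.419, ω₁=3.959, θ₂=0.670, ω₂=1.583, θ₃=-0.443, ω₃=-0.757
apply F[18]=-20.000 → step 19: x=-0.776, v=-4.082, θ₁=0.501, ω₁=4.271, θ₂=0.701, ω₂=1.442, θ₃=-0.454, ω₃=-0.391
apply F[19]=-20.000 → step 20: x=-0.859, v=-4.251, θ₁=0.590, ω₁=4.570, θ₂=0.728, ω₂=1.300, θ₃=-0.458, ω₃=0.058
Max |angle| over trajectory = 0.728 rad; bound = 0.811 → within bound.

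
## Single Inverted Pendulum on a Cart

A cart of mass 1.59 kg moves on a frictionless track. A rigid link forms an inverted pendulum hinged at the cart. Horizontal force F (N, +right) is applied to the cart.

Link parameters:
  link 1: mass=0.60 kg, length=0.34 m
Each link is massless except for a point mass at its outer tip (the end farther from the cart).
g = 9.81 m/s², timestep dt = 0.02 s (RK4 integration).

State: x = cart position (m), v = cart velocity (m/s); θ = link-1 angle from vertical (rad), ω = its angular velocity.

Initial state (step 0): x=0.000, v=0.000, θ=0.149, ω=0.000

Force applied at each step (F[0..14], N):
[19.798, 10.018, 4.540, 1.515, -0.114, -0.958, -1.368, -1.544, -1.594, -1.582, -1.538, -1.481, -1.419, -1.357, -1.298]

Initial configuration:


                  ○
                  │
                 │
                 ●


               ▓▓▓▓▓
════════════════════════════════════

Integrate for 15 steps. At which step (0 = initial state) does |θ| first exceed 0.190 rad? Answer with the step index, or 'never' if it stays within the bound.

Answer: never

Derivation:
apply F[0]=+19.798 → step 1: x=0.002, v=0.236, θ=0.143, ω=-0.603
apply F[1]=+10.018 → step 2: x=0.008, v=0.352, θ=0.128, ω=-0.861
apply F[2]=+4.540 → step 3: x=0.016, v=0.400, θ=0.110, ω=-0.934
apply F[3]=+1.515 → step 4: x=0.024, v=0.412, θ=0.092, ω=-0.910
apply F[4]=-0.114 → step 5: x=0.032, v=0.405, θ=0.075, ω=-0.840
apply F[5]=-0.958 → step 6: x=0.040, v=0.388, θ=0.059, ω=-0.753
apply F[6]=-1.368 → step 7: x=0.048, v=0.367, θ=0.044, ω=-0.662
apply F[7]=-1.544 → step 8: x=0.055, v=0.345, θ=0.032, ω=-0.575
apply F[8]=-1.594 → step 9: x=0.061, v=0.323, θ=0.021, ω=-0.494
apply F[9]=-1.582 → step 10: x=0.068, v=0.302, θ=0.012, ω=-0.423
apply F[10]=-1.538 → step 11: x=0.073, v=0.282, θ=0.004, ω=-0.359
apply F[11]=-1.481 → step 12: x=0.079, v=0.263, θ=-0.002, ω=-0.304
apply F[12]=-1.419 → step 13: x=0.084, v=0.245, θ=-0.008, ω=-0.255
apply F[13]=-1.357 → step 14: x=0.089, v=0.229, θ=-0.012, ω=-0.213
apply F[14]=-1.298 → step 15: x=0.093, v=0.214, θ=-0.016, ω=-0.176
max |θ| = 0.149 ≤ 0.190 over all 16 states.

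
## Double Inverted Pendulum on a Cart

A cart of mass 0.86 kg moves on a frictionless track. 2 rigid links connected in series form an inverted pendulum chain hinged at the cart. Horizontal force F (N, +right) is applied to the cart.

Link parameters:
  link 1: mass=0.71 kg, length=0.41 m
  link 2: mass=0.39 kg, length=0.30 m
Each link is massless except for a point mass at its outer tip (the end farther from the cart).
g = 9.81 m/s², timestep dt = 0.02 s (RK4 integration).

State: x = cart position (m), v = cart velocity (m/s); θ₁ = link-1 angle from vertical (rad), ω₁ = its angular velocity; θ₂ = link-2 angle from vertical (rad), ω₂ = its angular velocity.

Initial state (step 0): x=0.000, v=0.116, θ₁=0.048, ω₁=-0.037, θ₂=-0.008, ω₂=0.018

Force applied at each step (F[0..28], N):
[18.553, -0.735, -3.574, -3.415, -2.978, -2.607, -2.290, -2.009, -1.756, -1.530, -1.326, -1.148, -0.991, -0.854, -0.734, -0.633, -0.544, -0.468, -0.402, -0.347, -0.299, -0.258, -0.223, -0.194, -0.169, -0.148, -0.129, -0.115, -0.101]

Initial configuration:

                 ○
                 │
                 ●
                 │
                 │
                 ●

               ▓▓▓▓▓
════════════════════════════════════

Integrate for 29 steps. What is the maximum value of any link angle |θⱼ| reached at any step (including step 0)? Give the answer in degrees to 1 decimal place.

Answer: 2.8°

Derivation:
apply F[0]=+18.553 → step 1: x=0.007, v=0.535, θ₁=0.037, ω₁=-1.023, θ₂=-0.008, ω₂=-0.039
apply F[1]=-0.735 → step 2: x=0.017, v=0.512, θ₁=0.018, ω₁=-0.943, θ₂=-0.009, ω₂=-0.074
apply F[2]=-3.574 → step 3: x=0.026, v=0.426, θ₁=0.001, ω₁=-0.726, θ₂=-0.011, ω₂=-0.093
apply F[3]=-3.415 → step 4: x=0.034, v=0.348, θ₁=-0.011, ω₁=-0.536, θ₂=-0.013, ω₂=-0.100
apply F[4]=-2.978 → step 5: x=0.040, v=0.283, θ₁=-0.021, ω₁=-0.386, θ₂=-0.015, ω₂=-0.097
apply F[5]=-2.607 → step 6: x=0.046, v=0.229, θ₁=-0.027, ω₁=-0.266, θ₂=-0.017, ω₂=-0.089
apply F[6]=-2.290 → step 7: x=0.050, v=0.183, θ₁=-0.032, ω₁=-0.172, θ₂=-0.019, ω₂=-0.077
apply F[7]=-2.009 → step 8: x=0.053, v=0.144, θ₁=-0.034, ω₁=-0.097, θ₂=-0.020, ω₂=-0.063
apply F[8]=-1.756 → step 9: x=0.055, v=0.112, θ₁=-0.036, ω₁=-0.040, θ₂=-0.021, ω₂=-0.049
apply F[9]=-1.530 → step 10: x=0.057, v=0.086, θ₁=-0.036, ω₁=0.004, θ₂=-0.022, ω₂=-0.034
apply F[10]=-1.326 → step 11: x=0.059, v=0.064, θ₁=-0.036, ω₁=0.036, θ₂=-0.022, ω₂=-0.021
apply F[11]=-1.148 → step 12: x=0.060, v=0.046, θ₁=-0.035, ω₁=0.060, θ₂=-0.023, ω₂=-0.008
apply F[12]=-0.991 → step 13: x=0.061, v=0.032, θ₁=-0.033, ω₁=0.076, θ₂=-0.023, ω₂=0.003
apply F[13]=-0.854 → step 14: x=0.061, v=0.020, θ₁=-0.032, ω₁=0.087, θ₂=-0.023, ω₂=0.013
apply F[14]=-0.734 → step 15: x=0.062, v=0.010, θ₁=-0.030, ω₁=0.093, θ₂=-0.022, ω₂=0.021
apply F[15]=-0.633 → step 16: x=0.062, v=0.003, θ₁=-0.028, ω₁=0.095, θ₂=-0.022, ω₂=0.028
apply F[16]=-0.544 → step 17: x=0.062, v=-0.003, θ₁=-0.026, ω₁=0.095, θ₂=-0.021, ω₂=0.034
apply F[17]=-0.468 → step 18: x=0.062, v=-0.007, θ₁=-0.024, ω₁=0.094, θ₂=-0.020, ω₂=0.038
apply F[18]=-0.402 → step 19: x=0.062, v=-0.011, θ₁=-0.022, ω₁=0.090, θ₂=-0.020, ω₂=0.041
apply F[19]=-0.347 → step 20: x=0.061, v=-0.014, θ₁=-0.021, ω₁=0.086, θ₂=-0.019, ω₂=0.044
apply F[20]=-0.299 → step 21: x=0.061, v=-0.016, θ₁=-0.019, ω₁=0.081, θ₂=-0.018, ω₂=0.045
apply F[21]=-0.258 → step 22: x=0.061, v=-0.017, θ₁=-0.017, ω₁=0.076, θ₂=-0.017, ω₂=0.045
apply F[22]=-0.223 → step 23: x=0.060, v=-0.018, θ₁=-0.016, ω₁=0.071, θ₂=-0.016, ω₂=0.045
apply F[23]=-0.194 → step 24: x=0.060, v=-0.019, θ₁=-0.014, ω₁=0.065, θ₂=-0.015, ω₂=0.045
apply F[24]=-0.169 → step 25: x=0.060, v=-0.019, θ₁=-0.013, ω₁=0.060, θ₂=-0.014, ω₂=0.044
apply F[25]=-0.148 → step 26: x=0.059, v=-0.020, θ₁=-0.012, ω₁=0.055, θ₂=-0.013, ω₂=0.043
apply F[26]=-0.129 → step 27: x=0.059, v=-0.020, θ₁=-0.011, ω₁=0.050, θ₂=-0.013, ω₂=0.041
apply F[27]=-0.115 → step 28: x=0.058, v=-0.020, θ₁=-0.010, ω₁=0.046, θ₂=-0.012, ω₂=0.039
apply F[28]=-0.101 → step 29: x=0.058, v=-0.020, θ₁=-0.009, ω₁=0.041, θ₂=-0.011, ω₂=0.038
Max |angle| over trajectory = 0.048 rad = 2.8°.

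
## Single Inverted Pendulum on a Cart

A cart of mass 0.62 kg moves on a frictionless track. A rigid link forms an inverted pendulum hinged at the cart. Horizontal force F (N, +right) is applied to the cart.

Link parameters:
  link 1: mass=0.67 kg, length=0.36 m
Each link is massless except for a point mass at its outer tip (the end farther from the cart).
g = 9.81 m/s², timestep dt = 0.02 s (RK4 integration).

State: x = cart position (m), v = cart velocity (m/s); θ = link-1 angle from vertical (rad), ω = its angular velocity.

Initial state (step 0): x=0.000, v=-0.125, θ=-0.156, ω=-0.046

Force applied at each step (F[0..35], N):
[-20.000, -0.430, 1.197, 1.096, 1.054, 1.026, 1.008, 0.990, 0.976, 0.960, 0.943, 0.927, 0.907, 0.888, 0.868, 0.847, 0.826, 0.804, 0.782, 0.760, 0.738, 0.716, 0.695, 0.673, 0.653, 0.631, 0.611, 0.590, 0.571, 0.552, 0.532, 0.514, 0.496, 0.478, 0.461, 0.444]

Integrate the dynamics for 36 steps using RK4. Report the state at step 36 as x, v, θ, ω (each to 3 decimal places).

Answer: x=-0.197, v=-0.033, θ=0.034, ω=-0.055

Derivation:
apply F[0]=-20.000 → step 1: x=-0.008, v=-0.725, θ=-0.141, ω=1.519
apply F[1]=-0.430 → step 2: x=-0.023, v=-0.714, θ=-0.112, ω=1.421
apply F[2]=+1.197 → step 3: x=-0.037, v=-0.657, θ=-0.086, ω=1.209
apply F[3]=+1.096 → step 4: x=-0.049, v=-0.607, θ=-0.063, ω=1.030
apply F[4]=+1.054 → step 5: x=-0.061, v=-0.562, θ=-0.044, ω=0.877
apply F[5]=+1.026 → step 6: x=-0.072, v=-0.522, θ=-0.028, ω=0.745
apply F[6]=+1.008 → step 7: x=-0.082, v=-0.485, θ=-0.014, ω=0.631
apply F[7]=+0.990 → step 8: x=-0.091, v=-0.451, θ=-0.003, ω=0.532
apply F[8]=+0.976 → step 9: x=-0.100, v=-0.420, θ=0.007, ω=0.447
apply F[9]=+0.960 → step 10: x=-0.108, v=-0.391, θ=0.015, ω=0.374
apply F[10]=+0.943 → step 11: x=-0.116, v=-0.365, θ=0.022, ω=0.311
apply F[11]=+0.927 → step 12: x=-0.123, v=-0.340, θ=0.028, ω=0.256
apply F[12]=+0.907 → step 13: x=-0.129, v=-0.317, θ=0.032, ω=0.209
apply F[13]=+0.888 → step 14: x=-0.135, v=-0.296, θ=0.036, ω=0.168
apply F[14]=+0.868 → step 15: x=-0.141, v=-0.276, θ=0.039, ω=0.133
apply F[15]=+0.847 → step 16: x=-0.146, v=-0.257, θ=0.041, ω=0.103
apply F[16]=+0.826 → step 17: x=-0.151, v=-0.240, θ=0.043, ω=0.077
apply F[17]=+0.804 → step 18: x=-0.156, v=-0.223, θ=0.045, ω=0.055
apply F[18]=+0.782 → step 19: x=-0.160, v=-0.207, θ=0.045, ω=0.036
apply F[19]=+0.760 → step 20: x=-0.164, v=-0.193, θ=0.046, ω=0.020
apply F[20]=+0.738 → step 21: x=-0.168, v=-0.179, θ=0.046, ω=0.006
apply F[21]=+0.716 → step 22: x=-0.171, v=-0.165, θ=0.046, ω=-0.006
apply F[22]=+0.695 → step 23: x=-0.175, v=-0.153, θ=0.046, ω=-0.015
apply F[23]=+0.673 → step 24: x=-0.177, v=-0.141, θ=0.046, ω=-0.024
apply F[24]=+0.653 → step 25: x=-0.180, v=-0.129, θ=0.045, ω=-0.031
apply F[25]=+0.631 → step 26: x=-0.183, v=-0.118, θ=0.044, ω=-0.036
apply F[26]=+0.611 → step 27: x=-0.185, v=-0.108, θ=0.044, ω=-0.041
apply F[27]=+0.590 → step 28: x=-0.187, v=-0.098, θ=0.043, ω=-0.045
apply F[28]=+0.571 → step 29: x=-0.189, v=-0.089, θ=0.042, ω=-0.048
apply F[29]=+0.552 → step 30: x=-0.191, v=-0.080, θ=0.041, ω=-0.050
apply F[30]=+0.532 → step 31: x=-0.192, v=-0.071, θ=0.040, ω=-0.052
apply F[31]=+0.514 → step 32: x=-0.193, v=-0.063, θ=0.039, ω=-0.053
apply F[32]=+0.496 → step 33: x=-0.195, v=-0.055, θ=0.038, ω=-0.054
apply F[33]=+0.478 → step 34: x=-0.196, v=-0.048, θ=0.037, ω=-0.055
apply F[34]=+0.461 → step 35: x=-0.196, v=-0.040, θ=0.036, ω=-0.055
apply F[35]=+0.444 → step 36: x=-0.197, v=-0.033, θ=0.034, ω=-0.055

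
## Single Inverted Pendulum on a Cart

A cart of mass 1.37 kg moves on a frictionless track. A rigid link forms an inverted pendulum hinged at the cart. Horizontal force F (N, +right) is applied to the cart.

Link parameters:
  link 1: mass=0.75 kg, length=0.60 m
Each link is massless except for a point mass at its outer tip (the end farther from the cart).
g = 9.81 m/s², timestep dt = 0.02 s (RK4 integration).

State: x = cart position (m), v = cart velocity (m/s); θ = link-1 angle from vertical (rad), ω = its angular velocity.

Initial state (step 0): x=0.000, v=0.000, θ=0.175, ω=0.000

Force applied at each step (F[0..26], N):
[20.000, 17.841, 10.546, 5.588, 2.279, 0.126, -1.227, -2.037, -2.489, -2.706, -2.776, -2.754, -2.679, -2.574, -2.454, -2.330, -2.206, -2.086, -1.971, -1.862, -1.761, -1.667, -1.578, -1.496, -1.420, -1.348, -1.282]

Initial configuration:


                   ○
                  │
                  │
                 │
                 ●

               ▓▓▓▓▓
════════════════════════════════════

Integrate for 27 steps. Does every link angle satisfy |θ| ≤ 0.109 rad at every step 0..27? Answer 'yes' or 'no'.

Answer: no

Derivation:
apply F[0]=+20.000 → step 1: x=0.003, v=0.269, θ=0.171, ω=-0.386
apply F[1]=+17.841 → step 2: x=0.010, v=0.509, θ=0.160, ω=-0.725
apply F[2]=+10.546 → step 3: x=0.022, v=0.646, θ=0.144, ω=-0.901
apply F[3]=+5.588 → step 4: x=0.036, v=0.713, θ=0.125, ω=-0.969
apply F[4]=+2.279 → step 5: x=0.050, v=0.735, θ=0.106, ω=-0.967
apply F[5]=+0.126 → step 6: x=0.065, v=0.727, θ=0.087, ω=-0.922
apply F[6]=-1.227 → step 7: x=0.079, v=0.701, θ=0.069, ω=-0.854
apply F[7]=-2.037 → step 8: x=0.093, v=0.665, θ=0.053, ω=-0.774
apply F[8]=-2.489 → step 9: x=0.106, v=0.624, θ=0.038, ω=-0.691
apply F[9]=-2.706 → step 10: x=0.118, v=0.581, θ=0.025, ω=-0.610
apply F[10]=-2.776 → step 11: x=0.129, v=0.539, θ=0.014, ω=-0.532
apply F[11]=-2.754 → step 12: x=0.139, v=0.498, θ=0.004, ω=-0.461
apply F[12]=-2.679 → step 13: x=0.149, v=0.459, θ=-0.005, ω=-0.396
apply F[13]=-2.574 → step 14: x=0.158, v=0.422, θ=-0.012, ω=-0.338
apply F[14]=-2.454 → step 15: x=0.166, v=0.388, θ=-0.018, ω=-0.286
apply F[15]=-2.330 → step 16: x=0.173, v=0.356, θ=-0.023, ω=-0.240
apply F[16]=-2.206 → step 17: x=0.180, v=0.327, θ=-0.028, ω=-0.199
apply F[17]=-2.086 → step 18: x=0.186, v=0.299, θ=-0.031, ω=-0.163
apply F[18]=-1.971 → step 19: x=0.192, v=0.274, θ=-0.034, ω=-0.132
apply F[19]=-1.862 → step 20: x=0.197, v=0.251, θ=-0.037, ω=-0.105
apply F[20]=-1.761 → step 21: x=0.202, v=0.229, θ=-0.039, ω=-0.081
apply F[21]=-1.667 → step 22: x=0.206, v=0.209, θ=-0.040, ω=-0.061
apply F[22]=-1.578 → step 23: x=0.210, v=0.190, θ=-0.041, ω=-0.043
apply F[23]=-1.496 → step 24: x=0.214, v=0.173, θ=-0.042, ω=-0.027
apply F[24]=-1.420 → step 25: x=0.217, v=0.157, θ=-0.042, ω=-0.014
apply F[25]=-1.348 → step 26: x=0.220, v=0.142, θ=-0.042, ω=-0.003
apply F[26]=-1.282 → step 27: x=0.223, v=0.128, θ=-0.042, ω=0.007
Max |angle| over trajectory = 0.175 rad; bound = 0.109 → exceeded.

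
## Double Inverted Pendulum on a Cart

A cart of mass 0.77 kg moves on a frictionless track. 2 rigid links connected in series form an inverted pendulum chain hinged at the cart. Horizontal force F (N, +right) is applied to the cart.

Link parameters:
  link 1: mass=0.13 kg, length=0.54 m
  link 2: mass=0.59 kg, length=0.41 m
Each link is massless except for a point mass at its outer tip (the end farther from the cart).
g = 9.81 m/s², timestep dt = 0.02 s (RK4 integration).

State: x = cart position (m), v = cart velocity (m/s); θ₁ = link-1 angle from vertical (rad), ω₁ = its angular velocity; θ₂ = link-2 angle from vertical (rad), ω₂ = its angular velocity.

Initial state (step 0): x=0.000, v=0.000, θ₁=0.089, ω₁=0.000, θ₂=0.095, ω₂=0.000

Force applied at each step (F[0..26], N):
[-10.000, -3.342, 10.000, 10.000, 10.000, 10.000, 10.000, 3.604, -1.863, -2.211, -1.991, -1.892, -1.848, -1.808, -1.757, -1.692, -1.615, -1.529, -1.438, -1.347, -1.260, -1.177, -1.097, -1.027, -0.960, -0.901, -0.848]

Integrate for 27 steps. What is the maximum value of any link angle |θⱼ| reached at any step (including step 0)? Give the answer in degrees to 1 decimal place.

apply F[0]=-10.000 → step 1: x=-0.003, v=-0.274, θ₁=0.094, ω₁=0.532, θ₂=0.095, ω₂=0.010
apply F[1]=-3.342 → step 2: x=-0.009, v=-0.378, θ₁=0.107, ω₁=0.768, θ₂=0.095, ω₂=-0.003
apply F[2]=+10.000 → step 3: x=-0.014, v=-0.141, θ₁=0.119, ω₁=0.408, θ₂=0.095, ω₂=-0.058
apply F[3]=+10.000 → step 4: x=-0.015, v=0.093, θ₁=0.124, ω₁=0.073, θ₂=0.093, ω₂=-0.142
apply F[4]=+10.000 → step 5: x=-0.011, v=0.328, θ₁=0.122, ω₁=-0.252, θ₂=0.089, ω₂=-0.239
apply F[5]=+10.000 → step 6: x=-0.002, v=0.563, θ₁=0.114, ω₁=-0.584, θ₂=0.083, ω₂=-0.334
apply F[6]=+10.000 → step 7: x=0.012, v=0.802, θ₁=0.098, ω₁=-0.936, θ₂=0.076, ω₂=-0.411
apply F[7]=+3.604 → step 8: x=0.029, v=0.880, θ₁=0.079, ω₁=-1.020, θ₂=0.067, ω₂=-0.456
apply F[8]=-1.863 → step 9: x=0.046, v=0.819, θ₁=0.060, ω₁=-0.873, θ₂=0.058, ω₂=-0.473
apply F[9]=-2.211 → step 10: x=0.061, v=0.753, θ₁=0.044, ω₁=-0.733, θ₂=0.048, ω₂=-0.470
apply F[10]=-1.991 → step 11: x=0.076, v=0.695, θ₁=0.030, ω₁=-0.622, θ₂=0.039, ω₂=-0.453
apply F[11]=-1.892 → step 12: x=0.089, v=0.641, θ₁=0.019, ω₁=-0.530, θ₂=0.030, ω₂=-0.428
apply F[12]=-1.848 → step 13: x=0.102, v=0.591, θ₁=0.009, ω₁=-0.451, θ₂=0.022, ω₂=-0.397
apply F[13]=-1.808 → step 14: x=0.113, v=0.543, θ₁=0.001, ω₁=-0.382, θ₂=0.014, ω₂=-0.363
apply F[14]=-1.757 → step 15: x=0.123, v=0.498, θ₁=-0.006, ω₁=-0.321, θ₂=0.007, ω₂=-0.327
apply F[15]=-1.692 → step 16: x=0.133, v=0.456, θ₁=-0.012, ω₁=-0.268, θ₂=0.001, ω₂=-0.292
apply F[16]=-1.615 → step 17: x=0.142, v=0.416, θ₁=-0.017, ω₁=-0.222, θ₂=-0.004, ω₂=-0.258
apply F[17]=-1.529 → step 18: x=0.149, v=0.380, θ₁=-0.021, ω₁=-0.182, θ₂=-0.009, ω₂=-0.225
apply F[18]=-1.438 → step 19: x=0.157, v=0.347, θ₁=-0.024, ω₁=-0.148, θ₂=-0.013, ω₂=-0.195
apply F[19]=-1.347 → step 20: x=0.163, v=0.317, θ₁=-0.027, ω₁=-0.119, θ₂=-0.017, ω₂=-0.167
apply F[20]=-1.260 → step 21: x=0.169, v=0.289, θ₁=-0.029, ω₁=-0.094, θ₂=-0.020, ω₂=-0.141
apply F[21]=-1.177 → step 22: x=0.175, v=0.264, θ₁=-0.031, ω₁=-0.072, θ₂=-0.023, ω₂=-0.118
apply F[22]=-1.097 → step 23: x=0.180, v=0.241, θ₁=-0.032, ω₁=-0.055, θ₂=-0.025, ω₂=-0.098
apply F[23]=-1.027 → step 24: x=0.185, v=0.221, θ₁=-0.033, ω₁=-0.039, θ₂=-0.027, ω₂=-0.080
apply F[24]=-0.960 → step 25: x=0.189, v=0.202, θ₁=-0.034, ω₁=-0.027, θ₂=-0.028, ω₂=-0.064
apply F[25]=-0.901 → step 26: x=0.193, v=0.185, θ₁=-0.034, ω₁=-0.016, θ₂=-0.029, ω₂=-0.049
apply F[26]=-0.848 → step 27: x=0.196, v=0.169, θ₁=-0.034, ω₁=-0.007, θ₂=-0.030, ω₂=-0.037
Max |angle| over trajectory = 0.124 rad = 7.1°.

Answer: 7.1°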